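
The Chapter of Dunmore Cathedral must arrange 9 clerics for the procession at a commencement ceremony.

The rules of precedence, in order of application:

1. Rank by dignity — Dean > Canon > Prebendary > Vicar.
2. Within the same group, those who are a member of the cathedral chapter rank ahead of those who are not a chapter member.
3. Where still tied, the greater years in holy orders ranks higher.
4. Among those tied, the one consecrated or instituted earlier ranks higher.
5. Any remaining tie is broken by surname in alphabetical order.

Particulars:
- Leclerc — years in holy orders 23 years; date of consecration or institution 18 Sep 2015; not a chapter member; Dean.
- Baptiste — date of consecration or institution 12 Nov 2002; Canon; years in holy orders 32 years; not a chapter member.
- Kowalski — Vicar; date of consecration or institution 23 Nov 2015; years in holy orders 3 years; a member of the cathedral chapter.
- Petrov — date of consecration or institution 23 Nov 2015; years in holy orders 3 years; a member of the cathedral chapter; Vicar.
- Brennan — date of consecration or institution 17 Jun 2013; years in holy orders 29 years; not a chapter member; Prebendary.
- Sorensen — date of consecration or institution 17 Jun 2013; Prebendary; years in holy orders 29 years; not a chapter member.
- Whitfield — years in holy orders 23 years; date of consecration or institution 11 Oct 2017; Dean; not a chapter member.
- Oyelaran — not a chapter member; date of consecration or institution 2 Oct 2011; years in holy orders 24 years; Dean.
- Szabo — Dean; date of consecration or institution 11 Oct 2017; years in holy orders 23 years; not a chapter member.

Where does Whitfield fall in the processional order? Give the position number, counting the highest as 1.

4

By dignity: Oyelaran, Leclerc, Szabo and Whitfield (Dean); then Baptiste (Canon); then Brennan and Sorensen (Prebendary); then Kowalski and Petrov (Vicar).
Oyelaran, Leclerc, Szabo and Whitfield are each not a chapter member, so the next rule applies.
Among Oyelaran, Leclerc, Szabo and Whitfield, by years in holy orders (higher first): Oyelaran (24 years) before Leclerc, Szabo and Whitfield (23 years).
Among Leclerc, Szabo and Whitfield, by date of consecration or institution (earlier first): Leclerc (18 Sep 2015) before Szabo and Whitfield (11 Oct 2017).
Among Szabo and Whitfield, alphabetically by surname: Szabo before Whitfield.
Brennan and Sorensen are each not a chapter member, so the next rule applies.
Brennan and Sorensen both have years in holy orders 29 years, so the next rule applies.
Brennan and Sorensen both have date of consecration or institution 17 Jun 2013, so the next rule applies.
Among Brennan and Sorensen, alphabetically by surname: Brennan before Sorensen.
Kowalski and Petrov are each a member of the cathedral chapter, so the next rule applies.
Kowalski and Petrov both have years in holy orders 3 years, so the next rule applies.
Kowalski and Petrov both have date of consecration or institution 23 Nov 2015, so the next rule applies.
Among Kowalski and Petrov, alphabetically by surname: Kowalski before Petrov.
Order: Oyelaran, Leclerc, Szabo, Whitfield, Baptiste, Brennan, Sorensen, Kowalski, Petrov. So position 4.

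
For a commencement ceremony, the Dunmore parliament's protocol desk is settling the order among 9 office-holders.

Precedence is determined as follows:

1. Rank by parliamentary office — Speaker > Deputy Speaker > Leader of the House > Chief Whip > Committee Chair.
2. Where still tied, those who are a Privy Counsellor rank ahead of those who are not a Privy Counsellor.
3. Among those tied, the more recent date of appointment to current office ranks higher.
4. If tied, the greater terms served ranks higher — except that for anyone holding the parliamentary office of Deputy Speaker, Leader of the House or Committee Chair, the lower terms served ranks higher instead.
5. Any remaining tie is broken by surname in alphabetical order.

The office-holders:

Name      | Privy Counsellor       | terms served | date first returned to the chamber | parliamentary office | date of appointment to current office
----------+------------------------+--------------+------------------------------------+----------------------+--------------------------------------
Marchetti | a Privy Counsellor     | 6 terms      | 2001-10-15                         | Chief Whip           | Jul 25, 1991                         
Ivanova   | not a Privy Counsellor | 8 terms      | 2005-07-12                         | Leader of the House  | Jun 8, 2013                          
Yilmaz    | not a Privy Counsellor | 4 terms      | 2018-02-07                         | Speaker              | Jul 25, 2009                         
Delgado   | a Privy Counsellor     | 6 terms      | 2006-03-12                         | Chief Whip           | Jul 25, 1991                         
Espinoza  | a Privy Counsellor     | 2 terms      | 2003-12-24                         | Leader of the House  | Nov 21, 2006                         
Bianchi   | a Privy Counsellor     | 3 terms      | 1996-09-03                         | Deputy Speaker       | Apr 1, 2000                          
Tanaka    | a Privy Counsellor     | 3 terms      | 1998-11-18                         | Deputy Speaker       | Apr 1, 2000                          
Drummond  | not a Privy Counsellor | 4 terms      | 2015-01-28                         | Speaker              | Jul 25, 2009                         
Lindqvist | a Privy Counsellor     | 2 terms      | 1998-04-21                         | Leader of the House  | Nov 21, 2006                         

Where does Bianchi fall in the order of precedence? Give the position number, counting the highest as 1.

By parliamentary office: Drummond and Yilmaz (Speaker); then Bianchi and Tanaka (Deputy Speaker); then Espinoza, Lindqvist and Ivanova (Leader of the House); then Delgado and Marchetti (Chief Whip).
Drummond and Yilmaz are each not a Privy Counsellor, so the next rule applies.
Drummond and Yilmaz both have date of appointment to current office Jul 25, 2009, so the next rule applies.
Drummond and Yilmaz both have terms served 4 terms, so the next rule applies.
Among Drummond and Yilmaz, alphabetically by surname: Drummond before Yilmaz.
Bianchi and Tanaka are each a Privy Counsellor, so the next rule applies.
Bianchi and Tanaka both have date of appointment to current office Apr 1, 2000, so the next rule applies.
Bianchi and Tanaka both have terms served 3 terms, so the next rule applies.
Among Bianchi and Tanaka, alphabetically by surname: Bianchi before Tanaka.
Among Espinoza, Lindqvist and Ivanova, a Privy Counsellor before not a Privy Counsellor: Espinoza and Lindqvist (a Privy Counsellor) before Ivanova (not a Privy Counsellor).
Espinoza and Lindqvist both have date of appointment to current office Nov 21, 2006, so the next rule applies.
Espinoza and Lindqvist both have terms served 2 terms, so the next rule applies.
Among Espinoza and Lindqvist, alphabetically by surname: Espinoza before Lindqvist.
Delgado and Marchetti are each a Privy Counsellor, so the next rule applies.
Delgado and Marchetti both have date of appointment to current office Jul 25, 1991, so the next rule applies.
Delgado and Marchetti both have terms served 6 terms, so the next rule applies.
Among Delgado and Marchetti, alphabetically by surname: Delgado before Marchetti.
Order: Drummond, Yilmaz, Bianchi, Tanaka, Espinoza, Lindqvist, Ivanova, Delgado, Marchetti. So position 3.

3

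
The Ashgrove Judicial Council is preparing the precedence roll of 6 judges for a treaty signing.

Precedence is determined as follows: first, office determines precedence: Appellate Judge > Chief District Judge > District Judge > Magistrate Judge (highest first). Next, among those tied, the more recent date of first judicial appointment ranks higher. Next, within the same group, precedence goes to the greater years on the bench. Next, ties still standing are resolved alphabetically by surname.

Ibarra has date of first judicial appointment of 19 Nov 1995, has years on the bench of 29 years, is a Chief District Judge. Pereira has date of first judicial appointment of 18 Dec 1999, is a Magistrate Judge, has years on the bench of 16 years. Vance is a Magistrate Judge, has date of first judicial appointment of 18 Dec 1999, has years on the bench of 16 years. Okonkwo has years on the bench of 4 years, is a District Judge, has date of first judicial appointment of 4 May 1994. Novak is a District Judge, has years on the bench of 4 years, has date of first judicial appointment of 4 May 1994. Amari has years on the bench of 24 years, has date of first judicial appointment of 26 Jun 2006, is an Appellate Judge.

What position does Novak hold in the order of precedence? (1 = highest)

3

By office: Amari (Appellate Judge); then Ibarra (Chief District Judge); then Novak and Okonkwo (District Judge); then Pereira and Vance (Magistrate Judge).
Novak and Okonkwo both have date of first judicial appointment 4 May 1994, so the next rule applies.
Novak and Okonkwo both have years on the bench 4 years, so the next rule applies.
Among Novak and Okonkwo, alphabetically by surname: Novak before Okonkwo.
Pereira and Vance both have date of first judicial appointment 18 Dec 1999, so the next rule applies.
Pereira and Vance both have years on the bench 16 years, so the next rule applies.
Among Pereira and Vance, alphabetically by surname: Pereira before Vance.
Order: Amari, Ibarra, Novak, Okonkwo, Pereira, Vance. So position 3.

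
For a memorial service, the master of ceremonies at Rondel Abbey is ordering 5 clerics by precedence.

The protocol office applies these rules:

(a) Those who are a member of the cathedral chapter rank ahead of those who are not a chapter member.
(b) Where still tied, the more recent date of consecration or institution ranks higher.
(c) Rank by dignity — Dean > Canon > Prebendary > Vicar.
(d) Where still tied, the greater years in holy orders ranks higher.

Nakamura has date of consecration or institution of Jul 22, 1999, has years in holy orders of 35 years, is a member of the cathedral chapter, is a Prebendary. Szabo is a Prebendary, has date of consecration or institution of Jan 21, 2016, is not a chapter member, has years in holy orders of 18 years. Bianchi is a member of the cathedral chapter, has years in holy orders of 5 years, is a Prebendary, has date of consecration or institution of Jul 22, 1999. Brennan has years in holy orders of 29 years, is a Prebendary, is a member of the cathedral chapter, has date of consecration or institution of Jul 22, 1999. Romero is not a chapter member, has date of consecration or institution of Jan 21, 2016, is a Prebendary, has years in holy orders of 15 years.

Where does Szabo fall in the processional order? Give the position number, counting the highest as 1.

By the first rule: Nakamura, Brennan and Bianchi (each a member of the cathedral chapter); then Szabo and Romero (both not a chapter member).
Nakamura, Brennan and Bianchi all have date of consecration or institution Jul 22, 1999, so the next rule applies.
Nakamura, Brennan and Bianchi are each Prebendary, so the next rule applies.
Among Nakamura, Brennan and Bianchi, by years in holy orders (higher first): Nakamura (35 years) before Brennan (29 years) before Bianchi (5 years).
Szabo and Romero both have date of consecration or institution Jan 21, 2016, so the next rule applies.
Szabo and Romero are each Prebendary, so the next rule applies.
Among Szabo and Romero, by years in holy orders (higher first): Szabo (18 years) before Romero (15 years).
Order: Nakamura, Brennan, Bianchi, Szabo, Romero. So position 4.

4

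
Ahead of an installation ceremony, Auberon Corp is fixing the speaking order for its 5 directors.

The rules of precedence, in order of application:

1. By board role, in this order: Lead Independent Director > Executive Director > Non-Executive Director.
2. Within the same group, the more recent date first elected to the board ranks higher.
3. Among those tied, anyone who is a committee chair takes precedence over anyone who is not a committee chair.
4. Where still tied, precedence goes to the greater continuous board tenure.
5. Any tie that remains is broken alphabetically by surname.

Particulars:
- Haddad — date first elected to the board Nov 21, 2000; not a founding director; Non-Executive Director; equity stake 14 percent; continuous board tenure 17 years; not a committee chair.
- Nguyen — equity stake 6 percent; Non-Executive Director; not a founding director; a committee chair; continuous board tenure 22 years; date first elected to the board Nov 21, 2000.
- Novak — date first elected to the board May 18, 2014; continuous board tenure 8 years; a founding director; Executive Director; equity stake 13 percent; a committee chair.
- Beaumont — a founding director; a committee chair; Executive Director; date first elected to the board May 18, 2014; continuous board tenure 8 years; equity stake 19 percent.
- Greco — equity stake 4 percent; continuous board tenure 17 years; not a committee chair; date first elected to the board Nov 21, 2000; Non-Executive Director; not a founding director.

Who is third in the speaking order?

By board role: Beaumont and Novak (Executive Director); then Nguyen, Greco and Haddad (Non-Executive Director).
Beaumont and Novak both have date first elected to the board May 18, 2014, so the next rule applies.
Beaumont and Novak are each a committee chair, so the next rule applies.
Beaumont and Novak both have continuous board tenure 8 years, so the next rule applies.
Among Beaumont and Novak, alphabetically by surname: Beaumont before Novak.
Nguyen, Greco and Haddad all have date first elected to the board Nov 21, 2000, so the next rule applies.
Among Nguyen, Greco and Haddad, a committee chair before not a committee chair: Nguyen (a committee chair) before Greco and Haddad (not a committee chair).
Greco and Haddad both have continuous board tenure 17 years, so the next rule applies.
Among Greco and Haddad, alphabetically by surname: Greco before Haddad.
Order: Beaumont, Novak, Nguyen, Greco, Haddad.

Nguyen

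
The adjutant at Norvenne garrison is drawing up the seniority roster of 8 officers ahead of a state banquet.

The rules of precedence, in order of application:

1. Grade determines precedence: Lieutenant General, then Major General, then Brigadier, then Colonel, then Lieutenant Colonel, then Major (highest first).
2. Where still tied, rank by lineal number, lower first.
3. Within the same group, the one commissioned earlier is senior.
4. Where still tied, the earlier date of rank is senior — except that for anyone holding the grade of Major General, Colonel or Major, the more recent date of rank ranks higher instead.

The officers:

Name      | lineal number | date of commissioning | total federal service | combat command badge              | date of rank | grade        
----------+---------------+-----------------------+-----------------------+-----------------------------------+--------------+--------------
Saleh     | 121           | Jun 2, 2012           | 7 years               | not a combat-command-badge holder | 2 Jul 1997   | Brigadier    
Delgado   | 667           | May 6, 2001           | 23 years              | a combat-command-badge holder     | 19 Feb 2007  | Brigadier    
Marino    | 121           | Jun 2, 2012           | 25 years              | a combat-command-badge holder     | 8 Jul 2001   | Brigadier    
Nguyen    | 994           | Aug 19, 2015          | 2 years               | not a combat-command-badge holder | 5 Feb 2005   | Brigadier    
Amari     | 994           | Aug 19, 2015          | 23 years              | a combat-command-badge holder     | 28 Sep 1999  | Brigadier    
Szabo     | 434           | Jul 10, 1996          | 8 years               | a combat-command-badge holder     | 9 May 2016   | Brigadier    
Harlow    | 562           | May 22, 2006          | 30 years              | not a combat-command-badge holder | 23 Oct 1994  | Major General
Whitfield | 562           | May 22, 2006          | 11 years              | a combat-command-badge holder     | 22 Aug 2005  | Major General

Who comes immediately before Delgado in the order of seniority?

By grade: Whitfield and Harlow (Major General); then Saleh, Marino, Szabo, Delgado, Amari and Nguyen (Brigadier).
Whitfield and Harlow both have lineal number 562, so the next rule applies.
Whitfield and Harlow both have date of commissioning May 22, 2006, so the next rule applies.
Among Whitfield and Harlow, by date of rank (later first) (reversed rule for this group): Whitfield (22 Aug 2005) before Harlow (23 Oct 1994).
Among Saleh, Marino, Szabo, Delgado, Amari and Nguyen, by lineal number (lower first): Saleh and Marino (121) before Szabo (434) before Delgado (667) before Amari and Nguyen (994).
Saleh and Marino both have date of commissioning Jun 2, 2012, so the next rule applies.
Among Saleh and Marino, by date of rank (earlier first): Saleh (2 Jul 1997) before Marino (8 Jul 2001).
Amari and Nguyen both have date of commissioning Aug 19, 2015, so the next rule applies.
Among Amari and Nguyen, by date of rank (earlier first): Amari (28 Sep 1999) before Nguyen (5 Feb 2005).
Order: Whitfield, Harlow, Saleh, Marino, Szabo, Delgado, Amari, Nguyen.

Szabo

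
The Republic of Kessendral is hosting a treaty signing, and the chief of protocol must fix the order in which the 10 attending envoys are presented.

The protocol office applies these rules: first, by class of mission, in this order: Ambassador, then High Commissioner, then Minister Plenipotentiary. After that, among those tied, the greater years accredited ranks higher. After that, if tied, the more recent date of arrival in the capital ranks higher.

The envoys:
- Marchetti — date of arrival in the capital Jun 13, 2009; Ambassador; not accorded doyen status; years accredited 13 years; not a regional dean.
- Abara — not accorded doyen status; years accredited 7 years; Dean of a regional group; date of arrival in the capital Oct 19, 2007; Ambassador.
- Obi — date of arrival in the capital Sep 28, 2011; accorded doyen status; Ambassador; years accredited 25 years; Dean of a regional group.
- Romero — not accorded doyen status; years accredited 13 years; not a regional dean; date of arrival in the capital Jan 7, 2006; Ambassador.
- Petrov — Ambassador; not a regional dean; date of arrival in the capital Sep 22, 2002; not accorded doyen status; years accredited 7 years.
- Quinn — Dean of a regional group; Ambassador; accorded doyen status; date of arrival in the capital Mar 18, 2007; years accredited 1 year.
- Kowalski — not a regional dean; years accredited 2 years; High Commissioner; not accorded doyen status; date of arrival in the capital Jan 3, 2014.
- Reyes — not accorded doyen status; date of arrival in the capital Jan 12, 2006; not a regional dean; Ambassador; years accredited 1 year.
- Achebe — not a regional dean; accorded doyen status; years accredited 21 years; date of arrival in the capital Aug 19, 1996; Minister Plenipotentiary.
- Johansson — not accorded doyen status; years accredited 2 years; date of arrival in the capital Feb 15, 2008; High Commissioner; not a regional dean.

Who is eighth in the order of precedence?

By class of mission: Obi, Marchetti, Romero, Abara, Petrov, Quinn and Reyes (Ambassador); then Kowalski and Johansson (High Commissioner); then Achebe (Minister Plenipotentiary).
Among Obi, Marchetti, Romero, Abara, Petrov, Quinn and Reyes, by years accredited (higher first): Obi (25 years) before Marchetti and Romero (13 years) before Abara and Petrov (7 years) before Quinn and Reyes (1 year).
Among Marchetti and Romero, by date of arrival in the capital (later first): Marchetti (Jun 13, 2009) before Romero (Jan 7, 2006).
Among Abara and Petrov, by date of arrival in the capital (later first): Abara (Oct 19, 2007) before Petrov (Sep 22, 2002).
Among Quinn and Reyes, by date of arrival in the capital (later first): Quinn (Mar 18, 2007) before Reyes (Jan 12, 2006).
Kowalski and Johansson both have years accredited 2 years, so the next rule applies.
Among Kowalski and Johansson, by date of arrival in the capital (later first): Kowalski (Jan 3, 2014) before Johansson (Feb 15, 2008).
Order: Obi, Marchetti, Romero, Abara, Petrov, Quinn, Reyes, Kowalski, Johansson, Achebe.

Kowalski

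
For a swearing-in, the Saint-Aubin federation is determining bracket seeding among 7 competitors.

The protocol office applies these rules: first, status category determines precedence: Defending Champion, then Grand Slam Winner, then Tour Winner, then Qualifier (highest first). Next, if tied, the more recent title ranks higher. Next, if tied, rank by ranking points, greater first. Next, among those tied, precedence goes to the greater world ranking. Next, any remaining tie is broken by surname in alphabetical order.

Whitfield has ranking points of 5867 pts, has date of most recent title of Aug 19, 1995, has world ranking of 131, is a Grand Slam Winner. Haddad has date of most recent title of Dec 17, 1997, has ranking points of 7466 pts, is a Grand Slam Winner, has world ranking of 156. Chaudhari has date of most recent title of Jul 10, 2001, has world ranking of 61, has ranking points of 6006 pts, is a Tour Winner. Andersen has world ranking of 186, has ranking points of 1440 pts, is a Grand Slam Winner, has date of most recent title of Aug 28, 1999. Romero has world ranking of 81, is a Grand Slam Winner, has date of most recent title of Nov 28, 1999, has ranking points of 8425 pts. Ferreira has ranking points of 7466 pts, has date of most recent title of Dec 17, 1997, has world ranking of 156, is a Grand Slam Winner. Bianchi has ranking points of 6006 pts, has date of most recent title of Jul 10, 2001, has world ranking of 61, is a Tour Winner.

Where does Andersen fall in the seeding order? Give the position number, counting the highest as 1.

By status category: Romero, Andersen, Ferreira, Haddad and Whitfield (Grand Slam Winner); then Bianchi and Chaudhari (Tour Winner).
Among Romero, Andersen, Ferreira, Haddad and Whitfield, by date of most recent title (later first): Romero (Nov 28, 1999) before Andersen (Aug 28, 1999) before Ferreira and Haddad (Dec 17, 1997) before Whitfield (Aug 19, 1995).
Ferreira and Haddad both have ranking points 7466 pts, so the next rule applies.
Ferreira and Haddad both have world ranking 156, so the next rule applies.
Among Ferreira and Haddad, alphabetically by surname: Ferreira before Haddad.
Bianchi and Chaudhari both have date of most recent title Jul 10, 2001, so the next rule applies.
Bianchi and Chaudhari both have ranking points 6006 pts, so the next rule applies.
Bianchi and Chaudhari both have world ranking 61, so the next rule applies.
Among Bianchi and Chaudhari, alphabetically by surname: Bianchi before Chaudhari.
Order: Romero, Andersen, Ferreira, Haddad, Whitfield, Bianchi, Chaudhari. So position 2.

2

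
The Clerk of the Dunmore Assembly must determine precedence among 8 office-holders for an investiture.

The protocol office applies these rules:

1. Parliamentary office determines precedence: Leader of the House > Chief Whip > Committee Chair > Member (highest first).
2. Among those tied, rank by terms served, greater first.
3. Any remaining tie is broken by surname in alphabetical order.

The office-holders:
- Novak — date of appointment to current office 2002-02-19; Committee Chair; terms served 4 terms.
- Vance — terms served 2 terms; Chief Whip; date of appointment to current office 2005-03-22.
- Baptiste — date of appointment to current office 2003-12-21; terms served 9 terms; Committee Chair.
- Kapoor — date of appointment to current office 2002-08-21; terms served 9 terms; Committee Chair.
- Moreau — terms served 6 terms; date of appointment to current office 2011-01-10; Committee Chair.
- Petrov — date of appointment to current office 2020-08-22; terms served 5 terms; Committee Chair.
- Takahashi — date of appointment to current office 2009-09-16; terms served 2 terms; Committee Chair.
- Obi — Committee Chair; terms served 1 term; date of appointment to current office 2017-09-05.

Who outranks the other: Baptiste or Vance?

By parliamentary office: Vance (Chief Whip); then Baptiste, Kapoor, Moreau, Petrov, Novak, Takahashi and Obi (Committee Chair).
Among Baptiste, Kapoor, Moreau, Petrov, Novak, Takahashi and Obi, by terms served (higher first): Baptiste and Kapoor (9 terms) before Moreau (6 terms) before Petrov (5 terms) before Novak (4 terms) before Takahashi (2 terms) before Obi (1 term).
Among Baptiste and Kapoor, alphabetically by surname: Baptiste before Kapoor.
So Vance takes precedence.

Vance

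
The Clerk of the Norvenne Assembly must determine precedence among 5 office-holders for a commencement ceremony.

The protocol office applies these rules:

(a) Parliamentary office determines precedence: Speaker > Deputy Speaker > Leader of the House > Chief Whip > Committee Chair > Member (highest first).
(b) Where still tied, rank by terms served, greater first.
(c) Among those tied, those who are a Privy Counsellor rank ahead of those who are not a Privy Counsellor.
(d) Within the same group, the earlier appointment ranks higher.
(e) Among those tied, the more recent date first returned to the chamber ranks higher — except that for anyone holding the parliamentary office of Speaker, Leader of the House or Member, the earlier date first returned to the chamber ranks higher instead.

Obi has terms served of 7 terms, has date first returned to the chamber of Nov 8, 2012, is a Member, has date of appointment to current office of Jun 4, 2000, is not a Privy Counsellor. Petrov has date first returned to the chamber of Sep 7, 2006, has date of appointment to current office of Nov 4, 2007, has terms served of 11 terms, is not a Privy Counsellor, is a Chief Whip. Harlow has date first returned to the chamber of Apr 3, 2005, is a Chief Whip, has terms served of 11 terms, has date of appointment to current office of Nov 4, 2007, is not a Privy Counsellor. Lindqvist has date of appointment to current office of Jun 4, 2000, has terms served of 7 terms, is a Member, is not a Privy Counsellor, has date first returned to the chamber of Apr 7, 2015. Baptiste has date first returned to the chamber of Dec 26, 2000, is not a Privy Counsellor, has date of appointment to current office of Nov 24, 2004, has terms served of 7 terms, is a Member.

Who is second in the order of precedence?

Harlow

By parliamentary office: Petrov and Harlow (Chief Whip); then Obi, Lindqvist and Baptiste (Member).
Petrov and Harlow both have terms served 11 terms, so the next rule applies.
Petrov and Harlow are each not a Privy Counsellor, so the next rule applies.
Petrov and Harlow both have date of appointment to current office Nov 4, 2007, so the next rule applies.
Among Petrov and Harlow, by date first returned to the chamber (later first): Petrov (Sep 7, 2006) before Harlow (Apr 3, 2005).
Obi, Lindqvist and Baptiste all have terms served 7 terms, so the next rule applies.
Obi, Lindqvist and Baptiste are each not a Privy Counsellor, so the next rule applies.
Among Obi, Lindqvist and Baptiste, by date of appointment to current office (earlier first): Obi and Lindqvist (Jun 4, 2000) before Baptiste (Nov 24, 2004).
Among Obi and Lindqvist, by date first returned to the chamber (earlier first) (reversed rule for this group): Obi (Nov 8, 2012) before Lindqvist (Apr 7, 2015).
Order: Petrov, Harlow, Obi, Lindqvist, Baptiste.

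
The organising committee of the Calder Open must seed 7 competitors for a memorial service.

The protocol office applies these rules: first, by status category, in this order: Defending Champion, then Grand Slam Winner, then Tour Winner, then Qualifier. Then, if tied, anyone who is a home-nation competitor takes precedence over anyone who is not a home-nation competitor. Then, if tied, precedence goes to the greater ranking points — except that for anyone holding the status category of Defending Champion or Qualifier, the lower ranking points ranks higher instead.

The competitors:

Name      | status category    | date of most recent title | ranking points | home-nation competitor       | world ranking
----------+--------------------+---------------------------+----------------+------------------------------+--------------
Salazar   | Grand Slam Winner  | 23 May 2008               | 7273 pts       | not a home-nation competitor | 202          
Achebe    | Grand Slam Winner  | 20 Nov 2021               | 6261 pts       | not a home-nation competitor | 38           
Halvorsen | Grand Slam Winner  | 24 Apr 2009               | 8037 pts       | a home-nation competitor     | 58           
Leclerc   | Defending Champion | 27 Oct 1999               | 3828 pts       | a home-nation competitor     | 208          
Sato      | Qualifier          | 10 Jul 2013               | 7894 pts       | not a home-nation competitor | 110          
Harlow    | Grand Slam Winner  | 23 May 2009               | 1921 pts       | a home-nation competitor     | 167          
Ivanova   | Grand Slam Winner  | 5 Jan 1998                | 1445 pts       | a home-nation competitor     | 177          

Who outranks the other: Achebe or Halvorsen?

By status category: Leclerc (Defending Champion); then Halvorsen, Harlow, Ivanova, Salazar and Achebe (Grand Slam Winner); then Sato (Qualifier).
Among Halvorsen, Harlow, Ivanova, Salazar and Achebe, a home-nation competitor before not a home-nation competitor: Halvorsen, Harlow and Ivanova (a home-nation competitor) before Salazar and Achebe (not a home-nation competitor).
Among Halvorsen, Harlow and Ivanova, by ranking points (higher first): Halvorsen (8037 pts) before Harlow (1921 pts) before Ivanova (1445 pts).
Among Salazar and Achebe, by ranking points (higher first): Salazar (7273 pts) before Achebe (6261 pts).
So Halvorsen takes precedence.

Halvorsen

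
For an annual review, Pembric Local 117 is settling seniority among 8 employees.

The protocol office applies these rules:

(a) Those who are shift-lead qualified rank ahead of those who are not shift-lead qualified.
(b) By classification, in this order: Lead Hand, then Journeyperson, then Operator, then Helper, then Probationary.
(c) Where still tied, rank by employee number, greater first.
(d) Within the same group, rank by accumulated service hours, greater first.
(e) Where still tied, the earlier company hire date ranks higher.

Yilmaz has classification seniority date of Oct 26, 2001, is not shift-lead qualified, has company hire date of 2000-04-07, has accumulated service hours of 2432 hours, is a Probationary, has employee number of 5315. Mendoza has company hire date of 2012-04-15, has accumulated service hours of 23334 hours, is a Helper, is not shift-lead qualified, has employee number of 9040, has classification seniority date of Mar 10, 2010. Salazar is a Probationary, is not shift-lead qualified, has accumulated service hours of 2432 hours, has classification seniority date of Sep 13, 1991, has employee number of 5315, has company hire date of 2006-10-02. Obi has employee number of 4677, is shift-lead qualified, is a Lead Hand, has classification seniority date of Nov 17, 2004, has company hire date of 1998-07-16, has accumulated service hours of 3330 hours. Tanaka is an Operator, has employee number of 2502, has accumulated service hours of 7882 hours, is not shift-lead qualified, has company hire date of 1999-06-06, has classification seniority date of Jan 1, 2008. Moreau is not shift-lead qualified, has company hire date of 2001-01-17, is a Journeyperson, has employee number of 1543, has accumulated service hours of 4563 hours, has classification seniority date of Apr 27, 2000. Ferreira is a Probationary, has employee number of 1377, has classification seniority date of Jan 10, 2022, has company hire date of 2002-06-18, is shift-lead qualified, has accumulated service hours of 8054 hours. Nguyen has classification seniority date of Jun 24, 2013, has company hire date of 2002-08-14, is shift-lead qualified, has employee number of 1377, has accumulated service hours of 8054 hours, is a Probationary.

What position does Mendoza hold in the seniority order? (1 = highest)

By the first rule: Obi, Ferreira and Nguyen (each shift-lead qualified); then Moreau, Tanaka, Mendoza, Yilmaz and Salazar (each not shift-lead qualified).
Among Obi, Ferreira and Nguyen, by classification: Obi (Lead Hand) before Ferreira and Nguyen (Probationary).
Ferreira and Nguyen both have employee number 1377, so the next rule applies.
Ferreira and Nguyen both have accumulated service hours 8054 hours, so the next rule applies.
Among Ferreira and Nguyen, by company hire date (earlier first): Ferreira (2002-06-18) before Nguyen (2002-08-14).
Among Moreau, Tanaka, Mendoza, Yilmaz and Salazar, by classification: Moreau (Journeyperson) before Tanaka (Operator) before Mendoza (Helper) before Yilmaz and Salazar (Probationary).
Yilmaz and Salazar both have employee number 5315, so the next rule applies.
Yilmaz and Salazar both have accumulated service hours 2432 hours, so the next rule applies.
Among Yilmaz and Salazar, by company hire date (earlier first): Yilmaz (2000-04-07) before Salazar (2006-10-02).
Order: Obi, Ferreira, Nguyen, Moreau, Tanaka, Mendoza, Yilmaz, Salazar. So position 6.

6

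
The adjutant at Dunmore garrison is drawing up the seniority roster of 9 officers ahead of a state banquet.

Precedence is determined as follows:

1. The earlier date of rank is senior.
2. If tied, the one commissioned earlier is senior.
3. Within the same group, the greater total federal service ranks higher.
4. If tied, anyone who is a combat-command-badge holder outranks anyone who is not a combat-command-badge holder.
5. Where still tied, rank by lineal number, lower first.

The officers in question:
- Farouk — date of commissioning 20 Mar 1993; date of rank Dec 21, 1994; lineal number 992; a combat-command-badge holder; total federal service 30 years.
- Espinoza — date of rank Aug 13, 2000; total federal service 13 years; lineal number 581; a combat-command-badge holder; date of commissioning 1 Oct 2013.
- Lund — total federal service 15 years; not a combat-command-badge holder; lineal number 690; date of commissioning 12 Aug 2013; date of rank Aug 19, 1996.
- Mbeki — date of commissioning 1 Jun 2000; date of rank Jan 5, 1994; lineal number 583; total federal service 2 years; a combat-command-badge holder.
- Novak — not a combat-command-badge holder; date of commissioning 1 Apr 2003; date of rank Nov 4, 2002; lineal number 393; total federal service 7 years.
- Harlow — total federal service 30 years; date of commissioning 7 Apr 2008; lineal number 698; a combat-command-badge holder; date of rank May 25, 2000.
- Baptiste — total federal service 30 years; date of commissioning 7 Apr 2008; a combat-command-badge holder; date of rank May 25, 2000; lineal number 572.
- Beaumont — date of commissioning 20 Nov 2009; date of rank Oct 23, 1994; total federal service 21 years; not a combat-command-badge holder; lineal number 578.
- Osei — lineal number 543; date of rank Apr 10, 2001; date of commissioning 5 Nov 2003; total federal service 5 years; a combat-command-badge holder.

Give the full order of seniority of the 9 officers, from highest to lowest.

By date of rank (earlier first): Mbeki (Jan 5, 1994); then Beaumont (Oct 23, 1994); then Farouk (Dec 21, 1994); then Lund (Aug 19, 1996); then Baptiste and Harlow (both May 25, 2000); then Espinoza (Aug 13, 2000); then Osei (Apr 10, 2001); then Novak (Nov 4, 2002).
Baptiste and Harlow both have date of commissioning 7 Apr 2008, so the next rule applies.
Baptiste and Harlow both have total federal service 30 years, so the next rule applies.
Baptiste and Harlow are each a combat-command-badge holder, so the next rule applies.
Among Baptiste and Harlow, by lineal number (lower first): Baptiste (572) before Harlow (698).
Full order: Mbeki, Beaumont, Farouk, Lund, Baptiste, Harlow, Espinoza, Osei, Novak.

Mbeki, Beaumont, Farouk, Lund, Baptiste, Harlow, Espinoza, Osei, Novak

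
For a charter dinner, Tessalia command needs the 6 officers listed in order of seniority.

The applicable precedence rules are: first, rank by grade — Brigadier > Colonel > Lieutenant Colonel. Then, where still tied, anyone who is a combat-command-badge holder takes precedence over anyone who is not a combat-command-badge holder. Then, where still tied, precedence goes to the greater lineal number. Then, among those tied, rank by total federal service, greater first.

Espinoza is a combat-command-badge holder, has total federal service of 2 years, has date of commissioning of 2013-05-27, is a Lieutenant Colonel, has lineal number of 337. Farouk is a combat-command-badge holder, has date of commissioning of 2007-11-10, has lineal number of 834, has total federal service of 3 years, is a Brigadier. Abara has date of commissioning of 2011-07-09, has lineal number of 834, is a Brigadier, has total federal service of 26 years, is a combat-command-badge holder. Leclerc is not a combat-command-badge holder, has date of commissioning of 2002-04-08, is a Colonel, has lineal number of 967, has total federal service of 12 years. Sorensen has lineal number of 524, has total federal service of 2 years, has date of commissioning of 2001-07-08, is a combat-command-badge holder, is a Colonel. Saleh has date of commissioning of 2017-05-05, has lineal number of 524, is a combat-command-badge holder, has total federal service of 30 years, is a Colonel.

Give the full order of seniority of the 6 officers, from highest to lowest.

By grade: Abara and Farouk (Brigadier); then Saleh, Sorensen and Leclerc (Colonel); then Espinoza (Lieutenant Colonel).
Abara and Farouk are each a combat-command-badge holder, so the next rule applies.
Abara and Farouk both have lineal number 834, so the next rule applies.
Among Abara and Farouk, by total federal service (higher first): Abara (26 years) before Farouk (3 years).
Among Saleh, Sorensen and Leclerc, a combat-command-badge holder before not a combat-command-badge holder: Saleh and Sorensen (a combat-command-badge holder) before Leclerc (not a combat-command-badge holder).
Saleh and Sorensen both have lineal number 524, so the next rule applies.
Among Saleh and Sorensen, by total federal service (higher first): Saleh (30 years) before Sorensen (2 years).
Full order: Abara, Farouk, Saleh, Sorensen, Leclerc, Espinoza.

Abara, Farouk, Saleh, Sorensen, Leclerc, Espinoza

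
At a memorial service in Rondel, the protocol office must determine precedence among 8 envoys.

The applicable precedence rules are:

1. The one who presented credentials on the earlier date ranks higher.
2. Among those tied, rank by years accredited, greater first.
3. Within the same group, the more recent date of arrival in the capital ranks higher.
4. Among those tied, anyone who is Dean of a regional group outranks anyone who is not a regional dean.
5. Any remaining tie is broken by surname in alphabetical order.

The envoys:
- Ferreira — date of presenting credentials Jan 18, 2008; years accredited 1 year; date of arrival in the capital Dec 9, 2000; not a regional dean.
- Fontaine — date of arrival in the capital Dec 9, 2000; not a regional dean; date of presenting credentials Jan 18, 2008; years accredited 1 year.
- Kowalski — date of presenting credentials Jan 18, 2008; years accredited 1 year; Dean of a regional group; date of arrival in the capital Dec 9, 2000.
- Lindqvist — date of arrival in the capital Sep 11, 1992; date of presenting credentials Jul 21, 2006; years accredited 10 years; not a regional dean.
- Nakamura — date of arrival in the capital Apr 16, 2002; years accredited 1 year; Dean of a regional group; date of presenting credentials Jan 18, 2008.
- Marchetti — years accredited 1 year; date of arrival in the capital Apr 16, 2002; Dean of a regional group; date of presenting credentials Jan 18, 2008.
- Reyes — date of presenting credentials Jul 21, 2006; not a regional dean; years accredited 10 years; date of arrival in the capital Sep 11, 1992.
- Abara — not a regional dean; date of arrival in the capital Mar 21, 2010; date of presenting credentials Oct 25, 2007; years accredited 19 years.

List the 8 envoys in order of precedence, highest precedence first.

By date of presenting credentials (earlier first): Lindqvist and Reyes (both Jul 21, 2006); then Abara (Oct 25, 2007); then Marchetti, Nakamura, Kowalski, Ferreira and Fontaine (each Jan 18, 2008).
Lindqvist and Reyes both have years accredited 10 years, so the next rule applies.
Lindqvist and Reyes both have date of arrival in the capital Sep 11, 1992, so the next rule applies.
Lindqvist and Reyes are each not a regional dean, so the next rule applies.
Among Lindqvist and Reyes, alphabetically by surname: Lindqvist before Reyes.
Marchetti, Nakamura, Kowalski, Ferreira and Fontaine all have years accredited 1 year, so the next rule applies.
Among Marchetti, Nakamura, Kowalski, Ferreira and Fontaine, by date of arrival in the capital (later first): Marchetti and Nakamura (Apr 16, 2002) before Kowalski, Ferreira and Fontaine (Dec 9, 2000).
Marchetti and Nakamura are each Dean of a regional group, so the next rule applies.
Among Marchetti and Nakamura, alphabetically by surname: Marchetti before Nakamura.
Among Kowalski, Ferreira and Fontaine, Dean of a regional group before not a regional dean: Kowalski (Dean of a regional group) before Ferreira and Fontaine (not a regional dean).
Among Ferreira and Fontaine, alphabetically by surname: Ferreira before Fontaine.
Full order: Lindqvist, Reyes, Abara, Marchetti, Nakamura, Kowalski, Ferreira, Fontaine.

Lindqvist, Reyes, Abara, Marchetti, Nakamura, Kowalski, Ferreira, Fontaine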